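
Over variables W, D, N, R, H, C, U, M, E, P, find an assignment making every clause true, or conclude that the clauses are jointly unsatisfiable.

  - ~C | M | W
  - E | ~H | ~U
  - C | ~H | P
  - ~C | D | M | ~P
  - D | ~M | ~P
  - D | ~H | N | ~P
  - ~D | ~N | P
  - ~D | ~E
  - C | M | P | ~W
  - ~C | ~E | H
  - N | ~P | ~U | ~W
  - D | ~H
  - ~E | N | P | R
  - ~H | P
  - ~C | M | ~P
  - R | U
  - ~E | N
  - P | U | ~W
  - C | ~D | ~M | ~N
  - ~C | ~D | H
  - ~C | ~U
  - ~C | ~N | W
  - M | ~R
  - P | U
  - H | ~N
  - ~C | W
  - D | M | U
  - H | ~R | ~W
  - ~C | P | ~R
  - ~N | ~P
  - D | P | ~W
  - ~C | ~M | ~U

Set W = False.
  then (~C | W) forces C = False.
Set D = False.
  then (D | ~H) forces H = False.
  then (H | ~N) forces N = False.
  then (~E | N) forces E = False.
Set R = False.
  then (R | U) forces U = True.
Set M = True.
  then (D | ~M | ~P) forces P = False.
All clauses satisfied.

W=F; D=F; N=F; R=F; H=F; C=F; U=T; M=T; E=F; P=F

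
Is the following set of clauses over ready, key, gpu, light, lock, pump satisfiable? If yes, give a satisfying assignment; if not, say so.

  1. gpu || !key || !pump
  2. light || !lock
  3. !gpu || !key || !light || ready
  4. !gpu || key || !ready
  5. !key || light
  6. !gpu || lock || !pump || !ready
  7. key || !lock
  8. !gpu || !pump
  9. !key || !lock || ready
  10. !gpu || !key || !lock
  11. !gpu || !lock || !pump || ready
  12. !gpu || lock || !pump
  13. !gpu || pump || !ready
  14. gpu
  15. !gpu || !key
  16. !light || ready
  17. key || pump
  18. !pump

Case gpu = True:
  (!gpu || !pump) forces pump = False.
  (!gpu || pump || !ready) forces ready = False.
  (!gpu || !key) forces key = False.
  Clause (key || pump) is falsified — contradiction.
Case gpu = False:
  Clause (gpu) is falsified — contradiction.
Both cases fail, so the formula is unsatisfiable.

Unsatisfiable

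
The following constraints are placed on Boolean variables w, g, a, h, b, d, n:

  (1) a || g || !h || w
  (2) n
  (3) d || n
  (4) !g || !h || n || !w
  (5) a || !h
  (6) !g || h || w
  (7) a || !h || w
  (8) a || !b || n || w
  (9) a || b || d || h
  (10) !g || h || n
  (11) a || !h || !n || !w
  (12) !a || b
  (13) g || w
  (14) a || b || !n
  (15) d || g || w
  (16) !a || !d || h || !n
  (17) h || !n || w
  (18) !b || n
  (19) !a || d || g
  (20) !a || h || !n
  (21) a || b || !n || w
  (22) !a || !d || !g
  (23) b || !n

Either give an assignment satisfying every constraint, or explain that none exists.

w = True, g = False, a = False, h = False, b = True, d = False, n = True

Unit clause (n) forces n = True.
In (b || !n) only b is left, so b = True.
Set w = True.
Set g = False.
Set a = False.
  then (a || !h) forces h = False.
Set d = False.
All clauses satisfied.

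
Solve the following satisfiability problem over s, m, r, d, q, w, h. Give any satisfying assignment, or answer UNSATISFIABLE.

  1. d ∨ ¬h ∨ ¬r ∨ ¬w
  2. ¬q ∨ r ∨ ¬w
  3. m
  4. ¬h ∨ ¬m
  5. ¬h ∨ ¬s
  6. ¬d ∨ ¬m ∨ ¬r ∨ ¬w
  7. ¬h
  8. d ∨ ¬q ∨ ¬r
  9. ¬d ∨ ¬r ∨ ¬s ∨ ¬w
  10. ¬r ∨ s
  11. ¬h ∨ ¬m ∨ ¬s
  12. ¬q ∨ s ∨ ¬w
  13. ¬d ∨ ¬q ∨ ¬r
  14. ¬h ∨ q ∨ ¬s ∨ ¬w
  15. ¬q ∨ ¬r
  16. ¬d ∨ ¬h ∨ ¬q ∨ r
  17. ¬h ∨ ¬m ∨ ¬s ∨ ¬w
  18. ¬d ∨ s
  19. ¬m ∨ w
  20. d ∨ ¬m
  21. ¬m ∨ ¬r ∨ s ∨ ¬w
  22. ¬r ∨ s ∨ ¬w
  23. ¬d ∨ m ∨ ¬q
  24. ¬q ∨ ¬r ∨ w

Unit clause (m) forces m = True.
In (¬h ∨ ¬m) only ¬h is left, so h = False.
In (¬m ∨ w) only w is left, so w = True.
In (d ∨ ¬m) only d is left, so d = True.
In (¬d ∨ ¬m ∨ ¬r ∨ ¬w) only ¬r is left, so r = False.
In (¬d ∨ s) only s is left, so s = True.
In (¬q ∨ r ∨ ¬w) only ¬q is left, so q = False.
All clauses satisfied.

s = True, m = True, r = False, d = True, q = False, w = True, h = False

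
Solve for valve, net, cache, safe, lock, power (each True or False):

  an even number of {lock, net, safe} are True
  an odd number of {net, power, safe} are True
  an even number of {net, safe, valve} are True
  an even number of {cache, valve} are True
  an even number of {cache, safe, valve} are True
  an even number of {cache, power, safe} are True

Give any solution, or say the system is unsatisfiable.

Adding constraints 2, 3, 5, 6 mod 2: every variable appears an even number of times on the left, so the left side is 0.
But the right sides sum to 1 (mod 2). 0 ≠ 1 — the system is inconsistent.

Unsatisfiable — no assignment works.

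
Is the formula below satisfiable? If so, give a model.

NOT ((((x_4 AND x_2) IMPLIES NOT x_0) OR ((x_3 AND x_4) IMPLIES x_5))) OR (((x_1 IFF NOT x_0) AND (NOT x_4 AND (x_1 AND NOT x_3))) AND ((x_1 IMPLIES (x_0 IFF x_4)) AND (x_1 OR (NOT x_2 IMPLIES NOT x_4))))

x_0 = False, x_1 = True, x_2 = True, x_3 = False, x_4 = False, x_5 = False

  NOT ((((x_4 AND x_2) IMPLIES NOT x_0) OR ((x_3 AND x_4) IMPLIES x_5))) OR (((x_1 IFF NOT x_0) AND (NOT x_4 AND (x_1 AND NOT x_3))) AND ((x_1 IMPLIES (x_0 IFF x_4)) AND (x_1 OR (NOT x_2 IMPLIES NOT x_4)))) = True
    NOT ((((x_4 AND x_2) IMPLIES NOT x_0) OR ((x_3 AND x_4) IMPLIES x_5))) = False
      ((x_4 AND x_2) IMPLIES NOT x_0) OR ((x_3 AND x_4) IMPLIES x_5) = True
        (x_4 AND x_2) IMPLIES NOT x_0 = True
          x_4 AND x_2 = False
          NOT x_0 = True
        (x_3 AND x_4) IMPLIES x_5 = True
          x_3 AND x_4 = False
    ((x_1 IFF NOT x_0) AND (NOT x_4 AND (x_1 AND NOT x_3))) AND ((x_1 IMPLIES (x_0 IFF x_4)) AND (x_1 OR (NOT x_2 IMPLIES NOT x_4))) = True
      (x_1 IFF NOT x_0) AND (NOT x_4 AND (x_1 AND NOT x_3)) = True
        x_1 IFF NOT x_0 = True
          NOT x_0 = True
        NOT x_4 AND (x_1 AND NOT x_3) = True
          NOT x_4 = True
          x_1 AND NOT x_3 = True
            NOT x_3 = True
      (x_1 IMPLIES (x_0 IFF x_4)) AND (x_1 OR (NOT x_2 IMPLIES NOT x_4)) = True
        x_1 IMPLIES (x_0 IFF x_4) = True
          x_0 IFF x_4 = True
        x_1 OR (NOT x_2 IMPLIES NOT x_4) = True
          NOT x_2 IMPLIES NOT x_4 = True
            NOT x_2 = False
            NOT x_4 = True
The formula evaluates to True.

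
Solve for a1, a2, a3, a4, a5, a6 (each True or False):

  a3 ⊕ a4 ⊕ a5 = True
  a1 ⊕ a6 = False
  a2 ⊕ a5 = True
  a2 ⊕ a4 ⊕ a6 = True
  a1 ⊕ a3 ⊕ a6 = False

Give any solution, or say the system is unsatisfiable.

a1=T, a2=F, a3=F, a4=F, a5=T, a6=T

a3 ⊕ a4 ⊕ a5 = F ⊕ F ⊕ T = True ✓
a1 ⊕ a6 = T ⊕ T = False ✓
a2 ⊕ a5 = F ⊕ T = True ✓
a2 ⊕ a4 ⊕ a6 = F ⊕ F ⊕ T = True ✓
a1 ⊕ a3 ⊕ a6 = T ⊕ F ⊕ T = False ✓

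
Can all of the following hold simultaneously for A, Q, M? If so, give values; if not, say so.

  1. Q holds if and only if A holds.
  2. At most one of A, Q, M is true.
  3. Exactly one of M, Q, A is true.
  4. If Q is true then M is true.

A = False; Q = False; M = True

  (1) Q=F, A=F — same ✓
  (2) {A, Q, M}: 1 true — at most one ✓
  (3) {M, Q, A}: 1 true — exactly one ✓
  (4) Q=F ⇒ M: vacuous ✓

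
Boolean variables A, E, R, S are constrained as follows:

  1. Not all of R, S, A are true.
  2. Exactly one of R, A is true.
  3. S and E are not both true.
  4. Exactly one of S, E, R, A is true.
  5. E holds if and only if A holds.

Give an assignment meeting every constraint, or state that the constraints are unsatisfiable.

A = False, E = False, R = True, S = False

  (1) {R, S, A}: 1/3 true — not all ✓
  (2) {R, A}: 1 true — exactly one ✓
  (3) S=F, E=F — not both ✓
  (4) {S, E, R, A}: 1 true — exactly one ✓
  (5) E=F, A=F — same ✓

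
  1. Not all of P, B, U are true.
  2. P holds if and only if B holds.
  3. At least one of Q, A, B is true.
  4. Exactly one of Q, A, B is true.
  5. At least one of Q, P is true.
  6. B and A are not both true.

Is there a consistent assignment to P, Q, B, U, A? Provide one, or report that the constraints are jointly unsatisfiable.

P = True, Q = False, B = True, U = False, A = False

  (1) {P, B, U}: 2/3 true — not all ✓
  (2) P=T, B=T — same ✓
  (3) {Q, A, B}: 1 true — at least one ✓
  (4) {Q, A, B}: 1 true — exactly one ✓
  (5) {Q, P}: 1 true — at least one ✓
  (6) B=T, A=F — not both ✓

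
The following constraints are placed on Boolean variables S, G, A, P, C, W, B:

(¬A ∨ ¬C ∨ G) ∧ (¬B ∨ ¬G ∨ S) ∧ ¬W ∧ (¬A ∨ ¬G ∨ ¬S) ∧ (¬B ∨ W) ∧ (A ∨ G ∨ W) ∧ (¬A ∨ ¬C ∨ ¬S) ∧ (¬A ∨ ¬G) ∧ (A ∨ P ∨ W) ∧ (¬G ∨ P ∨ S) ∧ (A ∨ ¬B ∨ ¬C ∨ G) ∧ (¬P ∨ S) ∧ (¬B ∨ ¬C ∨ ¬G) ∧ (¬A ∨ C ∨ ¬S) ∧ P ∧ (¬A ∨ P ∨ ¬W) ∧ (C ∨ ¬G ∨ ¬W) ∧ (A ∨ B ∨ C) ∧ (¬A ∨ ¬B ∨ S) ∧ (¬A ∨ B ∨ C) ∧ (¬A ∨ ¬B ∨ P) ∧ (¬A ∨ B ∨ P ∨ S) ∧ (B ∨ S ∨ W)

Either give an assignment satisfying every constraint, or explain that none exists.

S=T, G=T, A=F, P=T, C=T, W=F, B=F

Unit clause (¬W) forces W = False.
In (¬B ∨ W) only ¬B is left, so B = False.
Unit clause (P) forces P = True.
In (B ∨ S ∨ W) only S is left, so S = True.
Set G = True.
  then (¬A ∨ ¬G ∨ ¬S) forces A = False.
  then (A ∨ B ∨ C) forces C = True.
All clauses satisfied.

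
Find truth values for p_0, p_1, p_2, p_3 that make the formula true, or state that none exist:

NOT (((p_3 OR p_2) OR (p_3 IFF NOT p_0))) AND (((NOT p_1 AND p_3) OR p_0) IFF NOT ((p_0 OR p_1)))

p_0 = False; p_1 = True; p_2 = False; p_3 = False

  NOT (((p_3 OR p_2) OR (p_3 IFF NOT p_0))) = True
    (p_3 OR p_2) OR (p_3 IFF NOT p_0) = False
      p_3 OR p_2 = False
      p_3 IFF NOT p_0 = False
        NOT p_0 = True
  ((NOT p_1 AND p_3) OR p_0) IFF NOT ((p_0 OR p_1)) = True
    (NOT p_1 AND p_3) OR p_0 = False
      NOT p_1 AND p_3 = False
        NOT p_1 = False
    NOT ((p_0 OR p_1)) = False
      p_0 OR p_1 = True
Both conjuncts True, so the formula holds.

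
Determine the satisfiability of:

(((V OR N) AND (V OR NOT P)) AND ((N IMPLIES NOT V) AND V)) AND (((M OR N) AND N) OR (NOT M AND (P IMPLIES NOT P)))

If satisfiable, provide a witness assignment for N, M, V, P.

N: False, M: False, V: True, P: False

  ((V OR N) AND (V OR NOT P)) AND ((N IMPLIES NOT V) AND V) = True
    (V OR N) AND (V OR NOT P) = True
      V OR N = True
      V OR NOT P = True
        NOT P = True
    (N IMPLIES NOT V) AND V = True
      N IMPLIES NOT V = True
        NOT V = False
  ((M OR N) AND N) OR (NOT M AND (P IMPLIES NOT P)) = True
    (M OR N) AND N = False
      M OR N = False
    NOT M AND (P IMPLIES NOT P) = True
      NOT M = True
      P IMPLIES NOT P = True
        NOT P = True
Both conjuncts True, so the formula holds.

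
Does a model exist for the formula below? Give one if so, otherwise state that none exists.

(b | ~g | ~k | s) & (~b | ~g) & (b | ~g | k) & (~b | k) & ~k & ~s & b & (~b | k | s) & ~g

The formula is unsatisfiable.

Case k = True:
  Clause (~k) is falsified — contradiction.
Case k = False:
  (~b | k) forces b = False.
  Clause (b) is falsified — contradiction.
Both cases fail, so the formula is unsatisfiable.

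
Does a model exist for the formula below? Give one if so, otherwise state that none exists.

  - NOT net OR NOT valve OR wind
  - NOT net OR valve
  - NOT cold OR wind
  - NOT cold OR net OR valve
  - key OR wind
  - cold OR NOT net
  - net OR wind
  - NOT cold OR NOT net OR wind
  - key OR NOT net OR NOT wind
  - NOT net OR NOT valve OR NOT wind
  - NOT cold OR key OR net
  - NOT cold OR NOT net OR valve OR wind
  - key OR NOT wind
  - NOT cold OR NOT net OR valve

Try key = False:
  (key OR wind) forces wind = True.
  clause (key OR NOT wind) is falsified — backtrack.
So key = True.
Set valve = True.
Set net = False.
  then (net OR wind) forces wind = True.
Set cold = True.
All clauses satisfied.

key = True, valve = True, net = False, cold = True, wind = True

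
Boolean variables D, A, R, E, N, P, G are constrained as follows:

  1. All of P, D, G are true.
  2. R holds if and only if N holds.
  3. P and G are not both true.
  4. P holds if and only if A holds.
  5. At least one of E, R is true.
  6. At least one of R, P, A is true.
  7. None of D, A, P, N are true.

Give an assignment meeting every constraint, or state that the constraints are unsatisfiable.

Case D = True:
  Constraint (7) is violated (D=T) — contradiction.
Case D = False:
  Constraint (1) is violated (D=F) — contradiction.
Both cases fail — unsatisfiable.

Unsatisfiable — no assignment works.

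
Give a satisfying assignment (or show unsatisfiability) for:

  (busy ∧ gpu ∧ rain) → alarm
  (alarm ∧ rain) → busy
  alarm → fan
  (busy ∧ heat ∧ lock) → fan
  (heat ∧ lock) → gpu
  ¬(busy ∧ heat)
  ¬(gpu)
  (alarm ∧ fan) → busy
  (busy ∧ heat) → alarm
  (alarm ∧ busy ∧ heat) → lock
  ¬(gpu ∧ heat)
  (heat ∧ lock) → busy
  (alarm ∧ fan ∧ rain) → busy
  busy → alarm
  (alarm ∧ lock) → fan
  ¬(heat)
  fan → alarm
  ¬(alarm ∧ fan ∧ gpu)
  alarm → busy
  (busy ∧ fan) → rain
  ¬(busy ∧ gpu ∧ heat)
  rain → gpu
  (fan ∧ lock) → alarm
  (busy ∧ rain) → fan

gpu: False, alarm: False, fan: False, heat: False, busy: False, lock: False, rain: False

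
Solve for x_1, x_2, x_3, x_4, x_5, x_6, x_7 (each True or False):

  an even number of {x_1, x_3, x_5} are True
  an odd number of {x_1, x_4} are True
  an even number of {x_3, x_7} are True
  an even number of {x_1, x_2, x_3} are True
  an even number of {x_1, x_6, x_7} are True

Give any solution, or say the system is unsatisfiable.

x_1=F, x_2=T, x_3=T, x_4=T, x_5=T, x_6=T, x_7=T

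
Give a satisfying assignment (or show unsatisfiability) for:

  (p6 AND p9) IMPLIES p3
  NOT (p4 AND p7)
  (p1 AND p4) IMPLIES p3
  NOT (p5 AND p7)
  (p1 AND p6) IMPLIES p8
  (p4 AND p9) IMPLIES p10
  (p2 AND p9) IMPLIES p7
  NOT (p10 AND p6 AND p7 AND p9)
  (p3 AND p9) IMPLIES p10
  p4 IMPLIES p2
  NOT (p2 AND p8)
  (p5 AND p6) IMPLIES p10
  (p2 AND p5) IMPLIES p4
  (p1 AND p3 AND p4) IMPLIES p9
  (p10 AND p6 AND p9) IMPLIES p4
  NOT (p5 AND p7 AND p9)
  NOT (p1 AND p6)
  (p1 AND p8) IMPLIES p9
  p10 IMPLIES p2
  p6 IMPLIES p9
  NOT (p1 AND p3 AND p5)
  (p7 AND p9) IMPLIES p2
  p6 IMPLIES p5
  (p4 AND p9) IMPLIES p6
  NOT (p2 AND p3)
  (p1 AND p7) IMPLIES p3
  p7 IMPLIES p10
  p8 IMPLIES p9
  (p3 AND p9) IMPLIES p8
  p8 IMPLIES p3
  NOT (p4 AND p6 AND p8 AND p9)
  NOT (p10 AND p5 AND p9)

Set p1 = False.
Set p2 = False.
  then (NOT p10 OR p2) forces p10 = False.
  then (p2 OR NOT p4) forces p4 = False.
  then (p10 OR NOT p7) forces p7 = False.
Set p3 = True.
  then (p10 OR NOT p3 OR NOT p9) forces p9 = False.
  then (NOT p6 OR p9) forces p6 = False.
  then (NOT p8 OR p9) forces p8 = False.
Set p5 = True.
All clauses satisfied.

p1 = False, p2 = False, p3 = True, p4 = False, p5 = True, p6 = False, p7 = False, p8 = False, p9 = False, p10 = False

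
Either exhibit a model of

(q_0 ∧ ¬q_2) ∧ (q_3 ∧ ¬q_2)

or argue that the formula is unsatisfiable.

q_0: True, q_2: False, q_3: True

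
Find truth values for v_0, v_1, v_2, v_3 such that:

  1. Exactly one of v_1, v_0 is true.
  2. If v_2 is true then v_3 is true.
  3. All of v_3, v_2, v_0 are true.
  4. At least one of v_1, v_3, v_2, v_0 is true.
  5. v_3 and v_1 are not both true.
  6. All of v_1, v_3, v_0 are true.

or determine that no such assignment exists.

Case v_0 = True:
  (1) with v_0=T forces v_1 = False.
  Constraint (6) is violated (v_1=F) — contradiction.
Case v_0 = False:
  Constraint (3) is violated (v_0=F) — contradiction.
Both cases fail — unsatisfiable.

UNSATISFIABLE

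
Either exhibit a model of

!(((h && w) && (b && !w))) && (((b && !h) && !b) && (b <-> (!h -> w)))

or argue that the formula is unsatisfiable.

Unsatisfiable — no assignment works.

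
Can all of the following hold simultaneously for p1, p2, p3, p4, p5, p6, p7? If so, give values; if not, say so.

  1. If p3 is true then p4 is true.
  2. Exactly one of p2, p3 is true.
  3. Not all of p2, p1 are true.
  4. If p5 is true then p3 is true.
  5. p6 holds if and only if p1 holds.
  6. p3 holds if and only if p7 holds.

p1: False; p2: True; p3: False; p4: True; p5: False; p6: False; p7: False

  (1) p3=F ⇒ p4: vacuous ✓
  (2) {p2, p3}: 1 true — exactly one ✓
  (3) {p2, p1}: 1/2 true — not all ✓
  (4) p5=F ⇒ p3: vacuous ✓
  (5) p6=F, p1=F — same ✓
  (6) p3=F, p7=F — same ✓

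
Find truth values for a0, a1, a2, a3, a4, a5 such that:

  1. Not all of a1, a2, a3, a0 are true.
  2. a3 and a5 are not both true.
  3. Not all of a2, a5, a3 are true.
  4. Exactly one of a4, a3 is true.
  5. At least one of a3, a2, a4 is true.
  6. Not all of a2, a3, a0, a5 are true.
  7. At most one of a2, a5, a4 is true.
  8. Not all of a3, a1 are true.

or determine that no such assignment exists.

a0 = False; a1 = False; a2 = False; a3 = True; a4 = False; a5 = False

  (1) {a1, a2, a3, a0}: 1/4 true — not all ✓
  (2) a3=T, a5=F — not both ✓
  (3) {a2, a5, a3}: 1/3 true — not all ✓
  (4) {a4, a3}: 1 true — exactly one ✓
  (5) {a3, a2, a4}: 1 true — at least one ✓
  (6) {a2, a3, a0, a5}: 1/4 true — not all ✓
  (7) {a2, a5, a4}: 0 true — at most one ✓
  (8) {a3, a1}: 1/2 true — not all ✓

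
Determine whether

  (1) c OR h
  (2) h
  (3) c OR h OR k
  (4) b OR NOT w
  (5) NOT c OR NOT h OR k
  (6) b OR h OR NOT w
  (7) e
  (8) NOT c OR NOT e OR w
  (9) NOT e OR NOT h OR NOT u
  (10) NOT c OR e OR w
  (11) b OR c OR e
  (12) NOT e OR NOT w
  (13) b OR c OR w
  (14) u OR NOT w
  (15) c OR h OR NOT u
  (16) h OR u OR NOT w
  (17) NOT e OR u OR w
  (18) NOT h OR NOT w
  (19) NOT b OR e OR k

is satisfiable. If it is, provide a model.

Case h = True:
  (e) forces e = True.
  (NOT e OR NOT h OR NOT u) forces u = False.
  (NOT e OR NOT w) forces w = False.
  Clause (NOT e OR u OR w) is falsified — contradiction.
Case h = False:
  Clause (h) is falsified — contradiction.
Both cases fail, so the formula is unsatisfiable.

Unsatisfiable — no assignment works.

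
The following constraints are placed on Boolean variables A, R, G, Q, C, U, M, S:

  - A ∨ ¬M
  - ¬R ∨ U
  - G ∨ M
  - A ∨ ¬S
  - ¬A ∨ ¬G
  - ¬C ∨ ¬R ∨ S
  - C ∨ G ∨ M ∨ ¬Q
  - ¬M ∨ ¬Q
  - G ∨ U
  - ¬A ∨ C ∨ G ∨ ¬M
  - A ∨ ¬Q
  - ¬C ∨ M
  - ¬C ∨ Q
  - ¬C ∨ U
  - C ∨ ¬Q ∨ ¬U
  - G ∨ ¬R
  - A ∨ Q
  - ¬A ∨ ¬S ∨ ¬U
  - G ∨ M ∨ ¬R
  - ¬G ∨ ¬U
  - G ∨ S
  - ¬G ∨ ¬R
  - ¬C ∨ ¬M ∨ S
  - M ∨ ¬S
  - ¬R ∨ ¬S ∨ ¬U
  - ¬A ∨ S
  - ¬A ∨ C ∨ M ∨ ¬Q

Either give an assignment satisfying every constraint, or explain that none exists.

Case Q = True:
  (¬M ∨ ¬Q) forces M = False.
  (G ∨ M) forces G = True.
  (¬A ∨ ¬G) forces A = False.
  Clause (A ∨ ¬Q) is falsified — contradiction.
Case Q = False:
  (¬C ∨ Q) forces C = False.
  (A ∨ Q) forces A = True.
  (¬A ∨ ¬G) forces G = False.
  (G ∨ M) forces M = True.
  Clause (¬A ∨ C ∨ G ∨ ¬M) is falsified — contradiction.
Both cases fail, so the formula is unsatisfiable.

The formula is unsatisfiable.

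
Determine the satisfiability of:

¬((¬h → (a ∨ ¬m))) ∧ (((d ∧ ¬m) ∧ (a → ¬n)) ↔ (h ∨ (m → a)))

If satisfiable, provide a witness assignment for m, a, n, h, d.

m: True, a: False, n: False, h: False, d: True

  ¬((¬h → (a ∨ ¬m))) = True
    ¬h → (a ∨ ¬m) = False
      ¬h = True
      a ∨ ¬m = False
        ¬m = False
  ((d ∧ ¬m) ∧ (a → ¬n)) ↔ (h ∨ (m → a)) = True
    (d ∧ ¬m) ∧ (a → ¬n) = False
      d ∧ ¬m = False
        ¬m = False
      a → ¬n = True
        ¬n = True
    h ∨ (m → a) = False
      m → a = False
Both conjuncts True, so the formula holds.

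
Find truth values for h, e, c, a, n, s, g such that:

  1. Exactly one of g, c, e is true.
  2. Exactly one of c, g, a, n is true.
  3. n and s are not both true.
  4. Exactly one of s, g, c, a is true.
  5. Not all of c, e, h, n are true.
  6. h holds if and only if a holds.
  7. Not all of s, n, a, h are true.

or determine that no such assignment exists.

h = True, e = True, c = False, a = True, n = False, s = False, g = False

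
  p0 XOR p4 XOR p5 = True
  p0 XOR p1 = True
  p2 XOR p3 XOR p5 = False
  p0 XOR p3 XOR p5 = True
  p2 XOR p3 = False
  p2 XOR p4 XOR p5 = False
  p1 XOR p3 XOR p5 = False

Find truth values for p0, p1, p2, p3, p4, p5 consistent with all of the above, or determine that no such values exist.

p0 = False, p1 = True, p2 = True, p3 = True, p4 = True, p5 = False

p0 XOR p4 XOR p5 = F XOR T XOR F = True ✓
p0 XOR p1 = F XOR T = True ✓
p2 XOR p3 XOR p5 = T XOR T XOR F = False ✓
p0 XOR p3 XOR p5 = F XOR T XOR F = True ✓
p2 XOR p3 = T XOR T = False ✓
p2 XOR p4 XOR p5 = T XOR T XOR F = False ✓
p1 XOR p3 XOR p5 = T XOR T XOR F = False ✓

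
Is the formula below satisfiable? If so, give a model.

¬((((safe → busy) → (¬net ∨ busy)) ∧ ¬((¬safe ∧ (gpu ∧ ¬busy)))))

safe = False; gpu = False; net = True; busy = False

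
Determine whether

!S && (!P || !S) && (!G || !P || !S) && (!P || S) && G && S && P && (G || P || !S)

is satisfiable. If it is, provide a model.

Unsatisfiable — no assignment works.

Case S = True:
  Clause (!S) is falsified — contradiction.
Case S = False:
  Clause (S) is falsified — contradiction.
Both cases fail, so the formula is unsatisfiable.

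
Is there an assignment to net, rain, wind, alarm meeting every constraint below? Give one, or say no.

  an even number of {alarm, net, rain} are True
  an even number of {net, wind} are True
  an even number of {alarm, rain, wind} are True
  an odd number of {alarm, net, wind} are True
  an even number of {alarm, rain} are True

net = False, rain = True, wind = False, alarm = True

{alarm, net, rain}: 2 true → even ✓
{net, wind}: 0 true → even ✓
{alarm, rain, wind}: 2 true → even ✓
{alarm, net, wind}: 1 true → odd ✓
{alarm, rain}: 2 true → even ✓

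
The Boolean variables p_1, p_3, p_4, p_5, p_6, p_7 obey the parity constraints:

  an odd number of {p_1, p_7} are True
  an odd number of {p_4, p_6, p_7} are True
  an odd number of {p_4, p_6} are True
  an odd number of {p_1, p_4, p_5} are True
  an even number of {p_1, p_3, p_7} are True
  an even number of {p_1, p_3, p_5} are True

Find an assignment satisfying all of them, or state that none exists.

p_1: True, p_3: True, p_4: False, p_5: False, p_6: True, p_7: False

{p_1, p_7}: 1 true → odd ✓
{p_4, p_6, p_7}: 1 true → odd ✓
{p_4, p_6}: 1 true → odd ✓
{p_1, p_4, p_5}: 1 true → odd ✓
{p_1, p_3, p_7}: 2 true → even ✓
{p_1, p_3, p_5}: 2 true → even ✓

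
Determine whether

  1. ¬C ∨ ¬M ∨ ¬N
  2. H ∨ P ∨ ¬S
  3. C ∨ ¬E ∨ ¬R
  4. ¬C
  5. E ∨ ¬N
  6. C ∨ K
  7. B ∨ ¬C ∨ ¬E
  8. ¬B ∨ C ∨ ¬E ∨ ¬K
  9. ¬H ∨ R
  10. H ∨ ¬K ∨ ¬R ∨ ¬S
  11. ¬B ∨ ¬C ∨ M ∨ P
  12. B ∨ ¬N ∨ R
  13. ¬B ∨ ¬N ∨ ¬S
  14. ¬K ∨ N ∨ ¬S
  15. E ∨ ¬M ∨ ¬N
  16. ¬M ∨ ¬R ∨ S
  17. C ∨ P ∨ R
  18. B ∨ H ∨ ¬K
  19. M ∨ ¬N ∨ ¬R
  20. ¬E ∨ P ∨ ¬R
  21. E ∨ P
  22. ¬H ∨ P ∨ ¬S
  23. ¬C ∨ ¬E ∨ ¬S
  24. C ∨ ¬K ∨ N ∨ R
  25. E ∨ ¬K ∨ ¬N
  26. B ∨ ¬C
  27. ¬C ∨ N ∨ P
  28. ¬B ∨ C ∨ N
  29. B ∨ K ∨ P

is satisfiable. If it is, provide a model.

M=F, P=T, S=F, K=T, R=T, H=T, B=F, C=F, N=F, E=F

Unit clause (¬C) forces C = False.
In (C ∨ K) only K is left, so K = True.
Set M = False.
Try P = False:
  (C ∨ P ∨ R) forces R = True.
  (C ∨ ¬E ∨ ¬R) forces E = False.
  clause (E ∨ P) is falsified — backtrack.
So P = True.
Try S = True:
  (¬K ∨ N ∨ ¬S) forces N = True.
  (E ∨ ¬N) forces E = True.
  (C ∨ ¬E ∨ ¬R) forces R = False.
  (¬B ∨ C ∨ ¬E ∨ ¬K) forces B = False.
  clause (B ∨ ¬N ∨ R) is falsified — backtrack.
So S = False.
Set R = True.
  then (C ∨ ¬E ∨ ¬R) forces E = False.
  then (E ∨ ¬N) forces N = False.
  then (¬B ∨ C ∨ N) forces B = False.
  then (B ∨ H ∨ ¬K) forces H = True.
All clauses satisfied.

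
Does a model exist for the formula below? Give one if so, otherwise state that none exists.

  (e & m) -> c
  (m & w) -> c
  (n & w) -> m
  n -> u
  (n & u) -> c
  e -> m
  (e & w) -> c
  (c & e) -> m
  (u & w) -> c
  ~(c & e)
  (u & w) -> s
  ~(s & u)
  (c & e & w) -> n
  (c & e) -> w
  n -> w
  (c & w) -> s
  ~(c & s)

Set w = False.
  then (~n | w) forces n = False.
Try e = True:
  (~e | m) forces m = True.
  (~c | ~e | w) forces c = False.
  clause (c | ~e | ~m) is falsified — backtrack.
So e = False.
Set s = False.
Set u = True.
Set c = False.
Set m = True.
All clauses satisfied.

w=F, e=F, s=F, n=F, u=T, c=F, m=T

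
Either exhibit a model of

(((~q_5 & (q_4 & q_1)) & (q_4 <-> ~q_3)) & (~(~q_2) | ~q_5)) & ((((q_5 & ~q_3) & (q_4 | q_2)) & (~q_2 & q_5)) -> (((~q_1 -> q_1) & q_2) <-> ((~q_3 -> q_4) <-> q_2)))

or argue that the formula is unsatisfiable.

q_1 = True, q_2 = False, q_3 = False, q_4 = True, q_5 = False

  ((~q_5 & (q_4 & q_1)) & (q_4 <-> ~q_3)) & (~(~q_2) | ~q_5) = True
    (~q_5 & (q_4 & q_1)) & (q_4 <-> ~q_3) = True
      ~q_5 & (q_4 & q_1) = True
        ~q_5 = True
        q_4 & q_1 = True
      q_4 <-> ~q_3 = True
        ~q_3 = True
    ~(~q_2) | ~q_5 = True
      ~(~q_2) = False
        ~q_2 = True
      ~q_5 = True
  (((q_5 & ~q_3) & (q_4 | q_2)) & (~q_2 & q_5)) -> (((~q_1 -> q_1) & q_2) <-> ((~q_3 -> q_4) <-> q_2)) = True
    ((q_5 & ~q_3) & (q_4 | q_2)) & (~q_2 & q_5) = False
      (q_5 & ~q_3) & (q_4 | q_2) = False
        q_5 & ~q_3 = False
          ~q_3 = True
        q_4 | q_2 = True
      ~q_2 & q_5 = False
        ~q_2 = True
    ((~q_1 -> q_1) & q_2) <-> ((~q_3 -> q_4) <-> q_2) = True
      (~q_1 -> q_1) & q_2 = False
        ~q_1 -> q_1 = True
          ~q_1 = False
      (~q_3 -> q_4) <-> q_2 = False
        ~q_3 -> q_4 = True
          ~q_3 = True
Both conjuncts True, so the formula holds.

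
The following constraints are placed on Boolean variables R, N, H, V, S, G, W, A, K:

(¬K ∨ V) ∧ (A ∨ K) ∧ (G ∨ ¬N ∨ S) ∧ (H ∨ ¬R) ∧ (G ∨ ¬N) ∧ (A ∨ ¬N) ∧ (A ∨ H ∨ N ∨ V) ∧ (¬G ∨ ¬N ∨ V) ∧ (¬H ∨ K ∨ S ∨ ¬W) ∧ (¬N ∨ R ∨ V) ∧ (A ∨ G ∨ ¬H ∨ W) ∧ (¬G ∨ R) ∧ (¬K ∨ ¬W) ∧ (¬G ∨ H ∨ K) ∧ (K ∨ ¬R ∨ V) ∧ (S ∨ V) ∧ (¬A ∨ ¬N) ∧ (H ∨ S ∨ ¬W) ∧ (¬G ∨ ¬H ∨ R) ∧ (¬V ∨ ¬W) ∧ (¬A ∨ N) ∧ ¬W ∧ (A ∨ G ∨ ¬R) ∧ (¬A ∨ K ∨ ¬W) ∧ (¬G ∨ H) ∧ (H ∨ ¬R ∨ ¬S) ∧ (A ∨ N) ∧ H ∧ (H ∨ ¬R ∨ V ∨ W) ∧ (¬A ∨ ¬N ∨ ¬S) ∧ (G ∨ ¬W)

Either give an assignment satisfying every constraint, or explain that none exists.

The formula is unsatisfiable.

Case N = True:
  (G ∨ ¬N) forces G = True.
  (A ∨ ¬N) forces A = True.
  Clause (¬A ∨ ¬N) is falsified — contradiction.
Case N = False:
  (¬A ∨ N) forces A = False.
  Clause (A ∨ N) is falsified — contradiction.
Both cases fail, so the formula is unsatisfiable.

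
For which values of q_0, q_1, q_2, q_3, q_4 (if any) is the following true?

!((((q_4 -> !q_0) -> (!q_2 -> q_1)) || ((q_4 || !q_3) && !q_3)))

q_0: False, q_1: False, q_2: False, q_3: True, q_4: True

  !((((q_4 -> !q_0) -> (!q_2 -> q_1)) || ((q_4 || !q_3) && !q_3))) = True
    ((q_4 -> !q_0) -> (!q_2 -> q_1)) || ((q_4 || !q_3) && !q_3) = False
      (q_4 -> !q_0) -> (!q_2 -> q_1) = False
        q_4 -> !q_0 = True
          !q_0 = True
        !q_2 -> q_1 = False
          !q_2 = True
      (q_4 || !q_3) && !q_3 = False
        q_4 || !q_3 = True
          !q_3 = False
        !q_3 = False
The formula evaluates to True.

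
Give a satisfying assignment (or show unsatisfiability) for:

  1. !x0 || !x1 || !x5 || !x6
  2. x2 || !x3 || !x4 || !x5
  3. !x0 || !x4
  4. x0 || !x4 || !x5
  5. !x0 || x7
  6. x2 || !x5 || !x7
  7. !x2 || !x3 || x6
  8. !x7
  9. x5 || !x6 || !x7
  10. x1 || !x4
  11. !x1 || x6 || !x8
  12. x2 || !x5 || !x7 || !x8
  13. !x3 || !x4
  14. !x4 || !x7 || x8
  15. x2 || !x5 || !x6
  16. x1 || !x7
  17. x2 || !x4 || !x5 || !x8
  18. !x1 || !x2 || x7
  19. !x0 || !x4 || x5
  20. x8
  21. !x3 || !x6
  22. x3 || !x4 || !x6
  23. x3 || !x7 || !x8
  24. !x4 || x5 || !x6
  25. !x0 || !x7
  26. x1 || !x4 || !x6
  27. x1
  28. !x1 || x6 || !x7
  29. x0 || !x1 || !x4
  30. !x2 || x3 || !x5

Unit clause (!x7) forces x7 = False.
Unit clause (x8) forces x8 = True.
Unit clause (x1) forces x1 = True.
In (!x0 || x7) only !x0 is left, so x0 = False.
In (!x1 || x6 || !x8) only x6 is left, so x6 = True.
In (!x1 || !x2 || x7) only !x2 is left, so x2 = False.
In (!x3 || !x6) only !x3 is left, so x3 = False.
In (x3 || !x4 || !x6) only !x4 is left, so x4 = False.
In (x2 || !x5 || !x6) only !x5 is left, so x5 = False.
All clauses satisfied.

x0 = False; x1 = True; x2 = False; x3 = False; x4 = False; x5 = False; x6 = True; x7 = False; x8 = True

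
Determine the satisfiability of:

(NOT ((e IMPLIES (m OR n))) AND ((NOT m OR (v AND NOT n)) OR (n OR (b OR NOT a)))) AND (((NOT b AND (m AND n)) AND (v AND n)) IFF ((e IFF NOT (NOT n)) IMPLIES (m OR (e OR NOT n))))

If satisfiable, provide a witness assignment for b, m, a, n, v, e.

Case n = True: the conjunct NOT ((e IMPLIES (m OR n))) becomes NOT ((e IMPLIES True)) = False.
Case n = False: the conjunct ((NOT b AND (m AND n)) AND (v AND n)) IFF ((e IFF NOT (NOT n)) IMPLIES (m OR (e OR NOT n))) becomes (False AND False) IFF (NOT e IMPLIES True) = False.
Both cases fail — unsatisfiable.

Unsatisfiable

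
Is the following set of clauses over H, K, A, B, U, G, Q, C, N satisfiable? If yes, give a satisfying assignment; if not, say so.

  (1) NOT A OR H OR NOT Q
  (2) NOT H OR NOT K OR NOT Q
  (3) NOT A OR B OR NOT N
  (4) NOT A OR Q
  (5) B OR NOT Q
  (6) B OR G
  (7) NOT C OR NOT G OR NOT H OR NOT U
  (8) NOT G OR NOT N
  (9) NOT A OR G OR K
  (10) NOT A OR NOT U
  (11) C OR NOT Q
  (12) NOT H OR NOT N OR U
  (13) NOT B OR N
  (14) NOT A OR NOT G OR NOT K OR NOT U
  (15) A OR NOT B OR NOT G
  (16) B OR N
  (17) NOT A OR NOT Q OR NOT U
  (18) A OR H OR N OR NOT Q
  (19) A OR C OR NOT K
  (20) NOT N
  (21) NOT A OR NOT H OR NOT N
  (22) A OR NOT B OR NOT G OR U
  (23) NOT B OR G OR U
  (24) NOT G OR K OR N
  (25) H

Case N = True:
  Clause (NOT N) is falsified — contradiction.
Case N = False:
  (NOT B OR N) forces B = False.
  Clause (B OR N) is falsified — contradiction.
Both cases fail, so the formula is unsatisfiable.

Unsatisfiable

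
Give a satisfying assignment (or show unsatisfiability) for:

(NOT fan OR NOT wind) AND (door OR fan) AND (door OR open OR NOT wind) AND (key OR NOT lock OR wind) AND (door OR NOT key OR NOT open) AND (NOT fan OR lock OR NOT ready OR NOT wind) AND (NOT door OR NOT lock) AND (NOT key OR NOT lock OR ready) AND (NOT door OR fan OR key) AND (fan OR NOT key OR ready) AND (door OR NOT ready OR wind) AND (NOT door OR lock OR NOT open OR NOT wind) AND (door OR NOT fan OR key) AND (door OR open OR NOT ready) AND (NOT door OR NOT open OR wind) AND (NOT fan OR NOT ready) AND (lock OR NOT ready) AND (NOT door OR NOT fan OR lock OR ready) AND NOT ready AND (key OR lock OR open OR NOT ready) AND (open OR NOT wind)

Unit clause (NOT ready) forces ready = False.
Set open = False.
  then (open OR NOT wind) forces wind = False.
Try door = True:
  (NOT door OR NOT lock) forces lock = False.
  (NOT door OR NOT fan OR lock OR ready) forces fan = False.
  (NOT door OR fan OR key) forces key = True.
  clause (fan OR NOT key OR ready) is falsified — backtrack.
So door = False.
  then (door OR fan) forces fan = True.
  then (door OR NOT fan OR key) forces key = True.
  then (NOT key OR NOT lock OR ready) forces lock = False.
All clauses satisfied.

open = False; door = False; fan = True; ready = False; wind = False; key = True; lock = False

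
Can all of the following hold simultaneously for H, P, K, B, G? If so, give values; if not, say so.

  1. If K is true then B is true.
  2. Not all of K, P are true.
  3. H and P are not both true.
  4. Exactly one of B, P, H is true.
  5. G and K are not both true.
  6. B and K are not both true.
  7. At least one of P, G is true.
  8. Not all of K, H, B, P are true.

H = True, P = False, K = False, B = False, G = True

  (1) K=F ⇒ B: vacuous ✓
  (2) {K, P}: 0/2 true — not all ✓
  (3) H=T, P=F — not both ✓
  (4) {B, P, H}: 1 true — exactly one ✓
  (5) G=T, K=F — not both ✓
  (6) B=F, K=F — not both ✓
  (7) {P, G}: 1 true — at least one ✓
  (8) {K, H, B, P}: 1/4 true — not all ✓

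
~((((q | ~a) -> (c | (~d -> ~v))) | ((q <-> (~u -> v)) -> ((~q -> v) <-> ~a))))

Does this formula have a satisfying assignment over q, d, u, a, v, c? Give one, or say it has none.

q = True, d = False, u = True, a = True, v = True, c = False

  ~((((q | ~a) -> (c | (~d -> ~v))) | ((q <-> (~u -> v)) -> ((~q -> v) <-> ~a)))) = True
    ((q | ~a) -> (c | (~d -> ~v))) | ((q <-> (~u -> v)) -> ((~q -> v) <-> ~a)) = False
      (q | ~a) -> (c | (~d -> ~v)) = False
        q | ~a = True
          ~a = False
        c | (~d -> ~v) = False
          ~d -> ~v = False
            ~d = True
            ~v = False
      (q <-> (~u -> v)) -> ((~q -> v) <-> ~a) = False
        q <-> (~u -> v) = True
          ~u -> v = True
            ~u = False
        (~q -> v) <-> ~a = False
          ~q -> v = True
            ~q = False
          ~a = False
The formula evaluates to True.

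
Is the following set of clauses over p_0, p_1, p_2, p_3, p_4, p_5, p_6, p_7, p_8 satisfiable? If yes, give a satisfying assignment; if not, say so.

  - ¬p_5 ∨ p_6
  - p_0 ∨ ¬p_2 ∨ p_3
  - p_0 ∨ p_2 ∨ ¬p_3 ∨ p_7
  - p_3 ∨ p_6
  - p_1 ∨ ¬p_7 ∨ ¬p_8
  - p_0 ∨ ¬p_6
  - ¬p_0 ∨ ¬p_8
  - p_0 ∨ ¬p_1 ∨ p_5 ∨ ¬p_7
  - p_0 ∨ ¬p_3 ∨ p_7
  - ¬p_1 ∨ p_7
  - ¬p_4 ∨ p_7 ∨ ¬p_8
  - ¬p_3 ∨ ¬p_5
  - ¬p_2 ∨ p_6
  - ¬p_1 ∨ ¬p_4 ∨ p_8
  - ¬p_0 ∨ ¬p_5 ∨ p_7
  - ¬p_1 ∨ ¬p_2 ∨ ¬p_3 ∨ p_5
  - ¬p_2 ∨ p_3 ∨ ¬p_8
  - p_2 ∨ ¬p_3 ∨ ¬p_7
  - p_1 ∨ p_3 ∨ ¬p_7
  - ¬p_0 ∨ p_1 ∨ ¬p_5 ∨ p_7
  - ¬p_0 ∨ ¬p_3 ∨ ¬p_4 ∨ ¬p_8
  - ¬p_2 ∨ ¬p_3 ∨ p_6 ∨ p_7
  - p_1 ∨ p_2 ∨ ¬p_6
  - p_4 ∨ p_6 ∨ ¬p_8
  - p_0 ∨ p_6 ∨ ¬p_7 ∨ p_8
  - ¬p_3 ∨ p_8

p_0: True, p_1: True, p_2: True, p_3: False, p_4: False, p_5: False, p_6: True, p_7: True, p_8: False

Set p_0 = True.
  then (¬p_0 ∨ ¬p_8) forces p_8 = False.
  then (¬p_3 ∨ p_8) forces p_3 = False.
  then (p_3 ∨ p_6) forces p_6 = True.
Set p_1 = True.
  then (¬p_1 ∨ p_7) forces p_7 = True.
  then (¬p_1 ∨ ¬p_4 ∨ p_8) forces p_4 = False.
Set p_2 = True.
Set p_5 = False.
All clauses satisfied.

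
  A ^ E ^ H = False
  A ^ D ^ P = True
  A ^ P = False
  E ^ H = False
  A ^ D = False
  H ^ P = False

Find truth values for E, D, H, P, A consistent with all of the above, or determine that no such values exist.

Adding constraints 1, 2, 3, 4, 5 mod 2: every variable appears an even number of times on the left, so the left side is 0.
But the right sides sum to 1 (mod 2). 0 ≠ 1 — the system is inconsistent.

No satisfying assignment exists.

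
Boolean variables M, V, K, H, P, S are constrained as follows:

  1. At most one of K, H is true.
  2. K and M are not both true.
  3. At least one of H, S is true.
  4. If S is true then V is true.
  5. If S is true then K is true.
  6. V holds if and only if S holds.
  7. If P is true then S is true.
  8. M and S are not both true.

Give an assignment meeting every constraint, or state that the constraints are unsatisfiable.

M = True, V = False, K = False, H = True, P = False, S = False

  (1) {K, H}: 1 true — at most one ✓
  (2) K=F, M=T — not both ✓
  (3) {H, S}: 1 true — at least one ✓
  (4) S=F ⇒ V: vacuous ✓
  (5) S=F ⇒ K: vacuous ✓
  (6) V=F, S=F — same ✓
  (7) P=F ⇒ S: vacuous ✓
  (8) M=T, S=F — not both ✓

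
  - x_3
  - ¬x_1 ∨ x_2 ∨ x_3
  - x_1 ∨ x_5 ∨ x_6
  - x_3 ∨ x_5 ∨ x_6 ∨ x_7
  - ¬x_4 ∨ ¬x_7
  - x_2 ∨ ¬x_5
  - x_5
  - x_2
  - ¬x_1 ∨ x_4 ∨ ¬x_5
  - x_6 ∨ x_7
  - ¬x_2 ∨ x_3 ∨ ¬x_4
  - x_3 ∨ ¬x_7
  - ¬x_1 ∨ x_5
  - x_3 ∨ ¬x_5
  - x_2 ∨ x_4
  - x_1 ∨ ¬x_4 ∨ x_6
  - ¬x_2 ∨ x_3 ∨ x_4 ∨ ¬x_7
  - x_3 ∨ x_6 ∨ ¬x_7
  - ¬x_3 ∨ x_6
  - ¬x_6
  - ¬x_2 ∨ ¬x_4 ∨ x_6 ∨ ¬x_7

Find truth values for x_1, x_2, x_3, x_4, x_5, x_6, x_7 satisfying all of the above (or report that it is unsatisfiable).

The formula is unsatisfiable.

Case x_6 = True:
  Clause (¬x_6) is falsified — contradiction.
Case x_6 = False:
  (x_3) forces x_3 = True.
  Clause (¬x_3 ∨ x_6) is falsified — contradiction.
Both cases fail, so the formula is unsatisfiable.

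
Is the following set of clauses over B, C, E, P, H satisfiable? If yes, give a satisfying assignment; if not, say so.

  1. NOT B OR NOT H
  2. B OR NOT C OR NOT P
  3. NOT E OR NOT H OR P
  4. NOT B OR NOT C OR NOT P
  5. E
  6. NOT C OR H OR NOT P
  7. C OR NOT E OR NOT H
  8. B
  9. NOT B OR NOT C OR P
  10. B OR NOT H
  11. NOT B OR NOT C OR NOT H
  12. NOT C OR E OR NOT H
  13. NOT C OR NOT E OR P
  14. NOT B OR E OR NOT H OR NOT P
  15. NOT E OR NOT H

B = True; C = False; E = True; P = False; H = False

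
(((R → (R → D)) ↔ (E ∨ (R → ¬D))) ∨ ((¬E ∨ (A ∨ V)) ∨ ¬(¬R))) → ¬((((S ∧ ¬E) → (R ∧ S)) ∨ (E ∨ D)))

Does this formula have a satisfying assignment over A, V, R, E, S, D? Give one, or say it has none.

A: False, V: True, R: False, E: False, S: True, D: False

  (((R → (R → D)) ↔ (E ∨ (R → ¬D))) ∨ ((¬E ∨ (A ∨ V)) ∨ ¬(¬R))) → ¬((((S ∧ ¬E) → (R ∧ S)) ∨ (E ∨ D))) = True
    ((R → (R → D)) ↔ (E ∨ (R → ¬D))) ∨ ((¬E ∨ (A ∨ V)) ∨ ¬(¬R)) = True
      (R → (R → D)) ↔ (E ∨ (R → ¬D)) = True
        R → (R → D) = True
          R → D = True
        E ∨ (R → ¬D) = True
          R → ¬D = True
            ¬D = True
      (¬E ∨ (A ∨ V)) ∨ ¬(¬R) = True
        ¬E ∨ (A ∨ V) = True
          ¬E = True
          A ∨ V = True
        ¬(¬R) = False
          ¬R = True
    ¬((((S ∧ ¬E) → (R ∧ S)) ∨ (E ∨ D))) = True
      ((S ∧ ¬E) → (R ∧ S)) ∨ (E ∨ D) = False
        (S ∧ ¬E) → (R ∧ S) = False
          S ∧ ¬E = True
            ¬E = True
          R ∧ S = False
        E ∨ D = False
The formula evaluates to True.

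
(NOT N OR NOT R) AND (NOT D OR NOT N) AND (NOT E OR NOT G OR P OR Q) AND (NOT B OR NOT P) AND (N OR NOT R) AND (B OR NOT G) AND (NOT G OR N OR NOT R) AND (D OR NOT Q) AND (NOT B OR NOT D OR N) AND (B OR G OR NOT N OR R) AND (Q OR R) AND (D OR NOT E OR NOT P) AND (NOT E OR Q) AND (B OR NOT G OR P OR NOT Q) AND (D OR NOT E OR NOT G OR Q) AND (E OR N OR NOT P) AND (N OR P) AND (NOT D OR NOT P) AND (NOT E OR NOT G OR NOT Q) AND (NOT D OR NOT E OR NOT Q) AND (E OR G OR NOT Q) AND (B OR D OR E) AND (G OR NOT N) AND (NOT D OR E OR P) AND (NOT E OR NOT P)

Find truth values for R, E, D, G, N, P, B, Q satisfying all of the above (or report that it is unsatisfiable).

Unsatisfiable

Case R = True:
  (NOT N OR NOT R) forces N = False.
  Clause (N OR NOT R) is falsified — contradiction.
Case R = False:
  (Q OR R) forces Q = True.
  (D OR NOT Q) forces D = True.
  (NOT D OR NOT N) forces N = False.
  (NOT B OR NOT D OR N) forces B = False.
  (B OR NOT G) forces G = False.
  (N OR P) forces P = True.
  Clause (NOT D OR NOT P) is falsified — contradiction.
Both cases fail, so the formula is unsatisfiable.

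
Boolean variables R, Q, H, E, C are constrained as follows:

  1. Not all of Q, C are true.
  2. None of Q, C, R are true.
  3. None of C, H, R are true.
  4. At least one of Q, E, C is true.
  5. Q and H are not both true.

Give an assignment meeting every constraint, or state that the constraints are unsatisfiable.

R = False, Q = False, H = False, E = True, C = False

  (1) {Q, C}: 0/2 true — not all ✓
  (2) {Q, C, R}: 0 true — none ✓
  (3) {C, H, R}: 0 true — none ✓
  (4) {Q, E, C}: 1 true — at least one ✓
  (5) Q=F, H=F — not both ✓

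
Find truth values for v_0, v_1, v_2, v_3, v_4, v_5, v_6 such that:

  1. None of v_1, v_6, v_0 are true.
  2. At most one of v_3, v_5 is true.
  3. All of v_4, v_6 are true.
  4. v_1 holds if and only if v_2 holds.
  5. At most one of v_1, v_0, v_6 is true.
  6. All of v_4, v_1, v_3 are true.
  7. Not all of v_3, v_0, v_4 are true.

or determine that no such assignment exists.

Unsatisfiable — no assignment works.

Case v_1 = True:
  Constraint (1) is violated (v_1=T) — contradiction.
Case v_1 = False:
  Constraint (6) is violated (v_1=F) — contradiction.
Both cases fail — unsatisfiable.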